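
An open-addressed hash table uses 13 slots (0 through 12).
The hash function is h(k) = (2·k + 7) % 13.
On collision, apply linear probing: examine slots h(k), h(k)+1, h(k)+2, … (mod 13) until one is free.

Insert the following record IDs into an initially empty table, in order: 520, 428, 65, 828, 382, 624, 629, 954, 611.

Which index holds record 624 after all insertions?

9

Insert 520: h=7, slot 7 empty → index 7.
Insert 428: h=5, slot 5 empty → index 5.
Insert 65: h=7, slot 7 occupied → index 8.
Insert 828: h=12, slot 12 empty → index 12.
Insert 382: h=4, slot 4 empty → index 4.
Insert 624: h=7, slots 7,8 occupied → index 9.
Insert 629: h=4, slots 4,5 occupied → index 6.
Insert 954: h=4, slots 4,5,6,7,8,9 occupied → index 10.
Insert 611: h=7, slots 7,8,9,10 occupied → index 11.
Table: [∅, ∅, ∅, ∅, 382, 428, 629, 520, 65, 624, 954, 611, 828]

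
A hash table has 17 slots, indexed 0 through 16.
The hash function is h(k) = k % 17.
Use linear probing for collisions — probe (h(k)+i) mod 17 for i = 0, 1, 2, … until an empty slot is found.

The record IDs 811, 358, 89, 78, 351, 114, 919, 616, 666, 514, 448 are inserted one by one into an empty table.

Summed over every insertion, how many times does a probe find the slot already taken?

6

811: h=12 -> slot 12
358: h=1 -> slot 1
89: h=4 -> slot 4
78: h=10 -> slot 10
351: h=11 -> slot 11
114: h=12, probe 12,13 -> slot 13
919: h=1, probe 1,2 -> slot 2
616: h=4, probe 4,5 -> slot 5
666: h=3 -> slot 3
514: h=4, probe 4,5,6 -> slot 6
448: h=6, probe 6,7 -> slot 7
Table: [., 358, 919, 666, 89, 616, 514, 448, ., ., 78, 351, 811, 114, ., ., .]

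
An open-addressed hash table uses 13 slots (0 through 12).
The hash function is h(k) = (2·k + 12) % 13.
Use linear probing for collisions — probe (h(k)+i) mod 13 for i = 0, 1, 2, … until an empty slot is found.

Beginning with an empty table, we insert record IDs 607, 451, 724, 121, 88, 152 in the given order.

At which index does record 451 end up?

5

607: h=4 -> slot 4
451: h=4, probe 4,5 -> slot 5
724: h=4, probe 4,5,6 -> slot 6
121: h=7 -> slot 7
88: h=6, probe 6,7,8 -> slot 8
152: h=4, probe 4,5,6,7,8,9 -> slot 9
Table: [_, _, _, _, 607, 451, 724, 121, 88, 152, _, _, _]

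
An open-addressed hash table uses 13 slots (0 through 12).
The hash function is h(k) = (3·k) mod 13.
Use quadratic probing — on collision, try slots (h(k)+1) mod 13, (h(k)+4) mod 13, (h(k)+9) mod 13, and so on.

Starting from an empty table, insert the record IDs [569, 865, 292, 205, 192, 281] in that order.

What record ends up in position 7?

Insert 569: h=4, slot 4 empty -> index 4.
Insert 865: h=8, slot 8 empty -> index 8.
Insert 292: h=5, slot 5 empty -> index 5.
Insert 205: h=4, slots 4,5,8 occupied -> index 0.
Insert 192: h=4, slots 4,5,8,0 occupied -> index 7.
Insert 281: h=11, slot 11 empty -> index 11.
Table: [205, ∅, ∅, ∅, 569, 292, ∅, 192, 865, ∅, ∅, 281, ∅]

192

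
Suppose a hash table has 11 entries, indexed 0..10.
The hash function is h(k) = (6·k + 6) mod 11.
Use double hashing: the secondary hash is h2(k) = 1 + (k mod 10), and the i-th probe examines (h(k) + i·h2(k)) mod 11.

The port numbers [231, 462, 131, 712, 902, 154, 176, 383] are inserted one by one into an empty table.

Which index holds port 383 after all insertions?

Insert 231: h=6, slot 6 empty → index 6.
Insert 462: h=6, h2=3, slot 6 occupied → index 9.
Insert 131: h=0, slot 0 empty → index 0.
Insert 712: h=10, slot 10 empty → index 10.
Insert 902: h=6, h2=3, slots 6,9 occupied → index 1.
Insert 154: h=6, h2=5, slots 6,0 occupied → index 5.
Insert 176: h=6, h2=7, slot 6 occupied → index 2.
Insert 383: h=5, h2=4, slots 5,9,2,6,10 occupied → index 3.
Table: [131, 902, 176, 383, _, 154, 231, _, _, 462, 712]

3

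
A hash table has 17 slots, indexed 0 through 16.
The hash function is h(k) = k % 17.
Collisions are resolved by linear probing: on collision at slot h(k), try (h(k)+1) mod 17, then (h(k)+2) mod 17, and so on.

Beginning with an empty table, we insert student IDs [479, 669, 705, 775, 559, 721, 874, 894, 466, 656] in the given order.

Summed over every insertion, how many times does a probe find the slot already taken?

Insert 479: h=3, slot 3 empty => index 3.
Insert 669: h=6, slot 6 empty => index 6.
Insert 705: h=8, slot 8 empty => index 8.
Insert 775: h=10, slot 10 empty => index 10.
Insert 559: h=15, slot 15 empty => index 15.
Insert 721: h=7, slot 7 empty => index 7.
Insert 874: h=7, slots 7,8 occupied => index 9.
Insert 894: h=10, slot 10 occupied => index 11.
Insert 466: h=7, slots 7,8,9,10,11 occupied => index 12.
Insert 656: h=10, slots 10,11,12 occupied => index 13.
Table: [., ., ., 479, ., ., 669, 721, 705, 874, 775, 894, 466, 656, ., 559, .]

11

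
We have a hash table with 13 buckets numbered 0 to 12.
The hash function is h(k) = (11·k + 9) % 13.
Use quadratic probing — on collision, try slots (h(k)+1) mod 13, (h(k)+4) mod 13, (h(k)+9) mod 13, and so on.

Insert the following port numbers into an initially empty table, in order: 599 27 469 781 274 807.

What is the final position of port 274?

599 hashes to 7; slot 7 is free => place at 7.
27 hashes to 7; 7 taken => place at 8.
469 hashes to 7; 7,8 taken => place at 11.
781 hashes to 7; 7,8,11 taken => place at 3.
274 hashes to 7; 7,8,11,3 taken => place at 10.
807 hashes to 7; 7,8,11,3,10 taken => place at 6.
Table: [-, -, -, 781, -, -, 807, 599, 27, -, 274, 469, -]

10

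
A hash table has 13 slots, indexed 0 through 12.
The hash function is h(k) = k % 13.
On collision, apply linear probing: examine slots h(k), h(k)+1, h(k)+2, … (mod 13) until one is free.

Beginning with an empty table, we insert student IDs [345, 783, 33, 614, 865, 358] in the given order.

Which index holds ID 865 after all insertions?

9

345: h=7 -> slot 7
783: h=3 -> slot 3
33: h=7, probe 7,8 -> slot 8
614: h=3, probe 3,4 -> slot 4
865: h=7, probe 7,8,9 -> slot 9
358: h=7, probe 7,8,9,10 -> slot 10
Table: [∅, ∅, ∅, 783, 614, ∅, ∅, 345, 33, 865, 358, ∅, ∅]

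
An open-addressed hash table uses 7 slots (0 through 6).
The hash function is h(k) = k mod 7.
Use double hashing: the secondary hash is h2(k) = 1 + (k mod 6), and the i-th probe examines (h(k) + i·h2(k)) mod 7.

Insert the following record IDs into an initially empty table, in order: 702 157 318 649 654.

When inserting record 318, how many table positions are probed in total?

2

702: h=2 -> slot 2
157: h=3 -> slot 3
318: h=3, h2=1, probe 3,4 -> slot 4
649: h=5 -> slot 5
654: h=3, h2=1, probe 3,4,5,6 -> slot 6
Table: [., ., 702, 157, 318, 649, 654]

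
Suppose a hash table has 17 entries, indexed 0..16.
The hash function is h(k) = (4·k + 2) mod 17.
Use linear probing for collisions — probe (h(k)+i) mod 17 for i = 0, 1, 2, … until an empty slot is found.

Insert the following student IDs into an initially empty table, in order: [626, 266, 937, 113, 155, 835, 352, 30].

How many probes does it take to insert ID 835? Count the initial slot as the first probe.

626: h=7 => slot 7
266: h=12 => slot 12
937: h=10 => slot 10
113: h=12, probe 12,13 => slot 13
155: h=10, probe 10,11 => slot 11
835: h=10, probe 10,11,12,13,14 => slot 14
352: h=16 => slot 16
30: h=3 => slot 3
Table: [-, -, -, 30, -, -, -, 626, -, -, 937, 155, 266, 113, 835, -, 352]

5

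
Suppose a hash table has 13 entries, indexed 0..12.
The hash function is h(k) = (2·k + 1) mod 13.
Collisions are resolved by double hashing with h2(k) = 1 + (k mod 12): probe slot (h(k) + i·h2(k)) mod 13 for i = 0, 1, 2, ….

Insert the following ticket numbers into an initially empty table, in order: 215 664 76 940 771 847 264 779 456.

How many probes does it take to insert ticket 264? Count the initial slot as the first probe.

3

215 hashes to 2; slot 2 is free → place at 2.
664 hashes to 3; slot 3 is free → place at 3.
76 hashes to 10; slot 10 is free → place at 10.
940 hashes to 9; slot 9 is free → place at 9.
771 hashes to 9, h2=4; 9 taken → place at 0.
847 hashes to 5; slot 5 is free → place at 5.
264 hashes to 9, h2=1; 9,10 taken → place at 11.
779 hashes to 12; slot 12 is free → place at 12.
456 hashes to 3, h2=1; 3 taken → place at 4.
Table: [771, —, 215, 664, 456, 847, —, —, —, 940, 76, 264, 779]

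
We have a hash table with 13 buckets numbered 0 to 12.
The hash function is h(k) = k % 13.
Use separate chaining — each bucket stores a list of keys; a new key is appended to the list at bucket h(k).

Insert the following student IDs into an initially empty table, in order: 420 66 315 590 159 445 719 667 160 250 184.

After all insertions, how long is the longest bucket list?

420 -> bucket 4
66 -> bucket 1
315 -> bucket 3
590 -> bucket 5
159 -> bucket 3 (collision)
445 -> bucket 3 (collision)
719 -> bucket 4 (collision)
667 -> bucket 4 (collision)
160 -> bucket 4 (collision)
250 -> bucket 3 (collision)
184 -> bucket 2
Final buckets:
0: ∅
1: 66
2: 184
3: 315 -> 159 -> 445 -> 250
4: 420 -> 719 -> 667 -> 160
5: 590
6: ∅
7: ∅
8: ∅
9: ∅
10: ∅
11: ∅
12: ∅

4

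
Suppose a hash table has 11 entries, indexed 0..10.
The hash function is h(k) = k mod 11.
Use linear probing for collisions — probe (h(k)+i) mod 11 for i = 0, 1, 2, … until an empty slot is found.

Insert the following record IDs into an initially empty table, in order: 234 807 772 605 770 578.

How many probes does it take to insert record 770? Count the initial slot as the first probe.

Insert 234: h=3, slot 3 empty → index 3.
Insert 807: h=4, slot 4 empty → index 4.
Insert 772: h=2, slot 2 empty → index 2.
Insert 605: h=0, slot 0 empty → index 0.
Insert 770: h=0, slot 0 occupied → index 1.
Insert 578: h=6, slot 6 empty → index 6.
Table: [605, 770, 772, 234, 807, —, 578, —, —, —, —]

2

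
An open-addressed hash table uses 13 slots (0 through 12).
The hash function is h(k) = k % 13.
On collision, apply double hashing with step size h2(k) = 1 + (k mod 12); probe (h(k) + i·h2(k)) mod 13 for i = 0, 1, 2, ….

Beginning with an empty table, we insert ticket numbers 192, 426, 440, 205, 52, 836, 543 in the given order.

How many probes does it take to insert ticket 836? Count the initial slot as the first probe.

192: h=10 -> slot 10
426: h=10, h2=7, probe 10,4 -> slot 4
440: h=11 -> slot 11
205: h=10, h2=2, probe 10,12 -> slot 12
52: h=0 -> slot 0
836: h=4, h2=9, probe 4,0,9 -> slot 9
543: h=10, h2=4, probe 10,1 -> slot 1
Table: [52, 543, ., ., 426, ., ., ., ., 836, 192, 440, 205]

3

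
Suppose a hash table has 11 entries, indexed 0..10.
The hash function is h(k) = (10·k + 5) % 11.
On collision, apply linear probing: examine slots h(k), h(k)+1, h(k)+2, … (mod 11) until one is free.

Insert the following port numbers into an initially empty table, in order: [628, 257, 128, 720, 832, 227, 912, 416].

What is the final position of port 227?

2

Insert 628: h=4, slot 4 empty => index 4.
Insert 257: h=1, slot 1 empty => index 1.
Insert 128: h=9, slot 9 empty => index 9.
Insert 720: h=0, slot 0 empty => index 0.
Insert 832: h=9, slot 9 occupied => index 10.
Insert 227: h=9, slots 9,10,0,1 occupied => index 2.
Insert 912: h=6, slot 6 empty => index 6.
Insert 416: h=7, slot 7 empty => index 7.
Table: [720, 257, 227, —, 628, —, 912, 416, —, 128, 832]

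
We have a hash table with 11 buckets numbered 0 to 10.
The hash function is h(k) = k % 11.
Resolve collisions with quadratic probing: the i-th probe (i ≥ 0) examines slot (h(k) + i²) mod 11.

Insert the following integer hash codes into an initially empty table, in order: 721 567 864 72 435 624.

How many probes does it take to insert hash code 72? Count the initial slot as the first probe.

4

Insert 721: h=6, slot 6 empty => index 6.
Insert 567: h=6, slot 6 occupied => index 7.
Insert 864: h=6, slots 6,7 occupied => index 10.
Insert 72: h=6, slots 6,7,10 occupied => index 4.
Insert 435: h=6, slots 6,7,10,4 occupied => index 0.
Insert 624: h=8, slot 8 empty => index 8.
Table: [435, -, -, -, 72, -, 721, 567, 624, -, 864]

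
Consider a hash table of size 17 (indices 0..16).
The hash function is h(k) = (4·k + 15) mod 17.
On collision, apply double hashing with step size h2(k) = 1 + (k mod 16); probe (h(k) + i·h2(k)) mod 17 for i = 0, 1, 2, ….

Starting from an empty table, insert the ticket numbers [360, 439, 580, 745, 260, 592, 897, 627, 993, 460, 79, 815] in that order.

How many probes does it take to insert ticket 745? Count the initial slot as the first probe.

2

360: h=10 -> slot 10
439: h=3 -> slot 3
580: h=6 -> slot 6
745: h=3, h2=10, probe 3,13 -> slot 13
260: h=1 -> slot 1
592: h=3, h2=1, probe 3,4 -> slot 4
897: h=16 -> slot 16
627: h=7 -> slot 7
993: h=9 -> slot 9
460: h=2 -> slot 2
79: h=8 -> slot 8
815: h=11 -> slot 11
Table: [_, 260, 460, 439, 592, _, 580, 627, 79, 993, 360, 815, _, 745, _, _, 897]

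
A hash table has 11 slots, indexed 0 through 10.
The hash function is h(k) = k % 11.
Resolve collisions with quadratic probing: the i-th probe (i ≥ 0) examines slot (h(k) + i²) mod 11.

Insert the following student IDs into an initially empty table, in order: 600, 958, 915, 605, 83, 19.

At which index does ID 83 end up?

7

600: h=6 → slot 6
958: h=1 → slot 1
915: h=2 → slot 2
605: h=0 → slot 0
83: h=6, probe 6,7 → slot 7
19: h=8 → slot 8
Table: [605, 958, 915, ∅, ∅, ∅, 600, 83, 19, ∅, ∅]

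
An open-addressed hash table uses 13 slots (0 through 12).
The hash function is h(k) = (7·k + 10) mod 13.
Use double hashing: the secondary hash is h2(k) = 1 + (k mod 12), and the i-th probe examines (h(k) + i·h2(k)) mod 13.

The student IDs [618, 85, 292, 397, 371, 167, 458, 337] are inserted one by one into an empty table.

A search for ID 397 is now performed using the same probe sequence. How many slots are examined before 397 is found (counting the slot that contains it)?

3

618 hashes to 7; slot 7 is free => place at 7.
85 hashes to 7, h2=2; 7 taken => place at 9.
292 hashes to 0; slot 0 is free => place at 0.
397 hashes to 7, h2=2; 7,9 taken => place at 11.
371 hashes to 7, h2=12; 7 taken => place at 6.
167 hashes to 9, h2=12; 9 taken => place at 8.
458 hashes to 5; slot 5 is free => place at 5.
337 hashes to 3; slot 3 is free => place at 3.
Table: [292, —, —, 337, —, 458, 371, 618, 167, 85, —, 397, —]
Lookup 397: h=7, h2=2, probe 7,9,11 → found at 11.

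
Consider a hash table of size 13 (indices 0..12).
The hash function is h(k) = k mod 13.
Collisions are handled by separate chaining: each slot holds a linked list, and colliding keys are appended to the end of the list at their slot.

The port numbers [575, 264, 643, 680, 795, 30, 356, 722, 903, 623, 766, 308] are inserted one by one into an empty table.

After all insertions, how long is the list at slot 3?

Insert 575: h=3, bucket 3 empty → new chain.
Insert 264: h=4, bucket 4 empty → new chain.
Insert 643: h=6, bucket 6 empty → new chain.
Insert 680: h=4, bucket 4 nonempty → append to chain.
Insert 795: h=2, bucket 2 empty → new chain.
Insert 30: h=4, bucket 4 nonempty → append to chain.
Insert 356: h=5, bucket 5 empty → new chain.
Insert 722: h=7, bucket 7 empty → new chain.
Insert 903: h=6, bucket 6 nonempty → append to chain.
Insert 623: h=12, bucket 12 empty → new chain.
Insert 766: h=12, bucket 12 nonempty → append to chain.
Insert 308: h=9, bucket 9 empty → new chain.
Final buckets:
0: ∅
1: ∅
2: 795
3: 575
4: 264 -> 680 -> 30
5: 356
6: 643 -> 903
7: 722
8: ∅
9: 308
10: ∅
11: ∅
12: 623 -> 766

1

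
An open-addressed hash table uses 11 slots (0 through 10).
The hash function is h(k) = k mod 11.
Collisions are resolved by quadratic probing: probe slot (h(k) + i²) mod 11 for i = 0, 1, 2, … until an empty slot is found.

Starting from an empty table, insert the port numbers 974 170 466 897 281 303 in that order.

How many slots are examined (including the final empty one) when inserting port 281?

3

974: h=6 => slot 6
170: h=5 => slot 5
466: h=4 => slot 4
897: h=6, probe 6,7 => slot 7
281: h=6, probe 6,7,10 => slot 10
303: h=6, probe 6,7,10,4,0 => slot 0
Table: [303, ., ., ., 466, 170, 974, 897, ., ., 281]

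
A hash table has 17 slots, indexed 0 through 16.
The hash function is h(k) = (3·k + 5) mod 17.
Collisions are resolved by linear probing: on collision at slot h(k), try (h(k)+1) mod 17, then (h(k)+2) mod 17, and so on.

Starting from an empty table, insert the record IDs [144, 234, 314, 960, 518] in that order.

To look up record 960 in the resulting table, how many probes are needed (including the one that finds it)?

144: h=12 -> slot 12
234: h=10 -> slot 10
314: h=12, probe 12,13 -> slot 13
960: h=12, probe 12,13,14 -> slot 14
518: h=12, probe 12,13,14,15 -> slot 15
Table: [∅, ∅, ∅, ∅, ∅, ∅, ∅, ∅, ∅, ∅, 234, ∅, 144, 314, 960, 518, ∅]
Lookup 960: h=12, probe 12,13,14 → found at 14.

3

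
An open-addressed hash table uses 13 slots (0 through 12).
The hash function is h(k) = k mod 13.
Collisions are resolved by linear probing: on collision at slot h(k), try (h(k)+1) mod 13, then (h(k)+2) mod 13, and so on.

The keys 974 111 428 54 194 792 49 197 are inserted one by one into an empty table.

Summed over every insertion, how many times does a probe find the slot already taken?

9

974: h=12 → slot 12
111: h=7 → slot 7
428: h=12, probe 12,0 → slot 0
54: h=2 → slot 2
194: h=12, probe 12,0,1 → slot 1
792: h=12, probe 12,0,1,2,3 → slot 3
49: h=10 → slot 10
197: h=2, probe 2,3,4 → slot 4
Table: [428, 194, 54, 792, 197, —, —, 111, —, —, 49, —, 974]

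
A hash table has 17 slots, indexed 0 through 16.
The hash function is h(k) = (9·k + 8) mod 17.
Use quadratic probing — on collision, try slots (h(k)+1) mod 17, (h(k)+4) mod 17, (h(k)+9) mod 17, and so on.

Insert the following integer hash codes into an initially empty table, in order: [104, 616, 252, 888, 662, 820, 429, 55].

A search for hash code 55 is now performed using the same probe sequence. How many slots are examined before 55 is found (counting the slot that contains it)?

6

104: h=9 => slot 9
616: h=10 => slot 10
252: h=15 => slot 15
888: h=10, probe 10,11 => slot 11
662: h=16 => slot 16
820: h=10, probe 10,11,14 => slot 14
429: h=10, probe 10,11,14,2 => slot 2
55: h=10, probe 10,11,14,2,9,1 => slot 1
Table: [∅, 55, 429, ∅, ∅, ∅, ∅, ∅, ∅, 104, 616, 888, ∅, ∅, 820, 252, 662]
Lookup 55: h=10, probe 10,11,14,2,9,1 → found at 1.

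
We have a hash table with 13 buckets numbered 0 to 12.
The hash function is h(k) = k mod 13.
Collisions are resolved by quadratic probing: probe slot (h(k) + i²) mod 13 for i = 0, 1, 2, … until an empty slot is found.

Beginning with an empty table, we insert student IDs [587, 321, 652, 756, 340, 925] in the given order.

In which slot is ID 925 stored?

587: h=2 => slot 2
321: h=9 => slot 9
652: h=2, probe 2,3 => slot 3
756: h=2, probe 2,3,6 => slot 6
340: h=2, probe 2,3,6,11 => slot 11
925: h=2, probe 2,3,6,11,5 => slot 5
Table: [—, —, 587, 652, —, 925, 756, —, —, 321, —, 340, —]

5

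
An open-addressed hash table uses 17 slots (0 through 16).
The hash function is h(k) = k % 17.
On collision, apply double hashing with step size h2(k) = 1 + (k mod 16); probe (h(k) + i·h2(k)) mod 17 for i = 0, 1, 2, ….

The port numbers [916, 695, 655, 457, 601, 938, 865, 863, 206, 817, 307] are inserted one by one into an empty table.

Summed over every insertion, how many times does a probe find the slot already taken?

916 hashes to 15; slot 15 is free -> place at 15.
695 hashes to 15, h2=8; 15 taken -> place at 6.
655 hashes to 9; slot 9 is free -> place at 9.
457 hashes to 15, h2=10; 15 taken -> place at 8.
601 hashes to 6, h2=10; 6 taken -> place at 16.
938 hashes to 3; slot 3 is free -> place at 3.
865 hashes to 15, h2=2; 15 taken -> place at 0.
863 hashes to 13; slot 13 is free -> place at 13.
206 hashes to 2; slot 2 is free -> place at 2.
817 hashes to 1; slot 1 is free -> place at 1.
307 hashes to 1, h2=4; 1 taken -> place at 5.
Table: [865, 817, 206, 938, _, 307, 695, _, 457, 655, _, _, _, 863, _, 916, 601]

5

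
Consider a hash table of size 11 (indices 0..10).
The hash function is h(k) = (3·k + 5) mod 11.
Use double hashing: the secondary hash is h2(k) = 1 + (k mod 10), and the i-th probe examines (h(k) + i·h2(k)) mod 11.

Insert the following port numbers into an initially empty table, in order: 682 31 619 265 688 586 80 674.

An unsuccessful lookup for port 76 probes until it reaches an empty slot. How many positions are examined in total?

2

682: h=5 → slot 5
31: h=10 → slot 10
619: h=3 → slot 3
265: h=8 → slot 8
688: h=1 → slot 1
586: h=3, h2=7, probe 3,10,6 → slot 6
80: h=3, h2=1, probe 3,4 → slot 4
674: h=3, h2=5, probe 3,8,2 → slot 2
Table: [∅, 688, 674, 619, 80, 682, 586, ∅, 265, ∅, 31]
Lookup 76: h=2, h2=7, probe 2,9 → slot 9 empty, not found.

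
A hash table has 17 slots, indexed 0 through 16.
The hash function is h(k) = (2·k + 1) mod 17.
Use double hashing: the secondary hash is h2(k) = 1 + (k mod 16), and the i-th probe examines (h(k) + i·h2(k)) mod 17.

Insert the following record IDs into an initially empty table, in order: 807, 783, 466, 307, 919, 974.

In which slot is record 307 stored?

Insert 807: h=0, slot 0 empty → index 0.
Insert 783: h=3, slot 3 empty → index 3.
Insert 466: h=15, slot 15 empty → index 15.
Insert 307: h=3, h2=4, slot 3 occupied → index 7.
Insert 919: h=3, h2=8, slot 3 occupied → index 11.
Insert 974: h=11, h2=15, slot 11 occupied → index 9.
Table: [807, —, —, 783, —, —, —, 307, —, 974, —, 919, —, —, —, 466, —]

7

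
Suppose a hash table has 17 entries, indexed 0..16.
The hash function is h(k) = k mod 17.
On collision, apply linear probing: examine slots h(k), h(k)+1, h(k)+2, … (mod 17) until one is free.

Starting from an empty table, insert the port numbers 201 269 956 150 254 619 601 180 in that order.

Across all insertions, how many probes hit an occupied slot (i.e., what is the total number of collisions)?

201 hashes to 14; slot 14 is free → place at 14.
269 hashes to 14; 14 taken → place at 15.
956 hashes to 4; slot 4 is free → place at 4.
150 hashes to 14; 14,15 taken → place at 16.
254 hashes to 16; 16 taken → place at 0.
619 hashes to 7; slot 7 is free → place at 7.
601 hashes to 6; slot 6 is free → place at 6.
180 hashes to 10; slot 10 is free → place at 10.
Table: [254, _, _, _, 956, _, 601, 619, _, _, 180, _, _, _, 201, 269, 150]

4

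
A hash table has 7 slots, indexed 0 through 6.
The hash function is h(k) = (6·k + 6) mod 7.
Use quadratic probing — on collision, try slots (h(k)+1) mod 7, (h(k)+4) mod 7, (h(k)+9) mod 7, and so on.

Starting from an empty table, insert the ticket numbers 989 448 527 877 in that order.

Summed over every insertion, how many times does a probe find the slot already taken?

Insert 989: h=4, slot 4 empty => index 4.
Insert 448: h=6, slot 6 empty => index 6.
Insert 527: h=4, slot 4 occupied => index 5.
Insert 877: h=4, slots 4,5 occupied => index 1.
Table: [∅, 877, ∅, ∅, 989, 527, 448]

3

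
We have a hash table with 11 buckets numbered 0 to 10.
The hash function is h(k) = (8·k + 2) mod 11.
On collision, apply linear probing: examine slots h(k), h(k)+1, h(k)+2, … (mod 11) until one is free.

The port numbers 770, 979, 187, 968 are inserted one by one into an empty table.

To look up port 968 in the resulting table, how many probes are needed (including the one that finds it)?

770 hashes to 2; slot 2 is free → place at 2.
979 hashes to 2; 2 taken → place at 3.
187 hashes to 2; 2,3 taken → place at 4.
968 hashes to 2; 2,3,4 taken → place at 5.
Table: [∅, ∅, 770, 979, 187, 968, ∅, ∅, ∅, ∅, ∅]
Lookup 968: h=2, probe 2,3,4,5 → found at 5.

4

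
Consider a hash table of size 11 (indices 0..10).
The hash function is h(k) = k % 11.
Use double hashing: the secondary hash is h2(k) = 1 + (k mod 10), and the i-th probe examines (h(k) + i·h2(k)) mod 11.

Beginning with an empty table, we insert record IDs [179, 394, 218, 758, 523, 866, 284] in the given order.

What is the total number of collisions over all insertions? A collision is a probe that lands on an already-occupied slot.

Insert 179: h=3, slot 3 empty -> index 3.
Insert 394: h=9, slot 9 empty -> index 9.
Insert 218: h=9, h2=9, slot 9 occupied -> index 7.
Insert 758: h=10, slot 10 empty -> index 10.
Insert 523: h=6, slot 6 empty -> index 6.
Insert 866: h=8, slot 8 empty -> index 8.
Insert 284: h=9, h2=5, slots 9,3,8 occupied -> index 2.
Table: [_, _, 284, 179, _, _, 523, 218, 866, 394, 758]

4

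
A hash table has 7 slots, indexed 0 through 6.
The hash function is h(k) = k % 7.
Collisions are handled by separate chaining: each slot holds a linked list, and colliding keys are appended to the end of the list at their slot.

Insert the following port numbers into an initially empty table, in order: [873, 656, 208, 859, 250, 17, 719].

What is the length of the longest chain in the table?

Insert 873: h=5, bucket 5 empty -> new chain.
Insert 656: h=5, bucket 5 nonempty -> append to chain.
Insert 208: h=5, bucket 5 nonempty -> append to chain.
Insert 859: h=5, bucket 5 nonempty -> append to chain.
Insert 250: h=5, bucket 5 nonempty -> append to chain.
Insert 17: h=3, bucket 3 empty -> new chain.
Insert 719: h=5, bucket 5 nonempty -> append to chain.
Final buckets:
0: -
1: -
2: -
3: 17
4: -
5: 873 -> 656 -> 208 -> 859 -> 250 -> 719
6: -

6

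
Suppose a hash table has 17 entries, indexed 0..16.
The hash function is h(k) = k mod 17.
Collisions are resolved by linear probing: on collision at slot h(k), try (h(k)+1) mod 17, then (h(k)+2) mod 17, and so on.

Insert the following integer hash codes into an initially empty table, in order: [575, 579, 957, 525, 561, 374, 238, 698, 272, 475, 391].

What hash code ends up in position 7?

391

Insert 575: h=14, slot 14 empty → index 14.
Insert 579: h=1, slot 1 empty → index 1.
Insert 957: h=5, slot 5 empty → index 5.
Insert 525: h=15, slot 15 empty → index 15.
Insert 561: h=0, slot 0 empty → index 0.
Insert 374: h=0, slots 0,1 occupied → index 2.
Insert 238: h=0, slots 0,1,2 occupied → index 3.
Insert 698: h=1, slots 1,2,3 occupied → index 4.
Insert 272: h=0, slots 0,1,2,3,4,5 occupied → index 6.
Insert 475: h=16, slot 16 empty → index 16.
Insert 391: h=0, slots 0,1,2,3,4,5,6 occupied → index 7.
Table: [561, 579, 374, 238, 698, 957, 272, 391, _, _, _, _, _, _, 575, 525, 475]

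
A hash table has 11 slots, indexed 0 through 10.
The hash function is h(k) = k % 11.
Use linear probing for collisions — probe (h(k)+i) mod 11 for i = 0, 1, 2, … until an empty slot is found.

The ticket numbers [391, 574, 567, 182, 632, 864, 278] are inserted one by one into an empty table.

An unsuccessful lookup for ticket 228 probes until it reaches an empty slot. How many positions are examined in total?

391 hashes to 6; slot 6 is free => place at 6.
574 hashes to 2; slot 2 is free => place at 2.
567 hashes to 6; 6 taken => place at 7.
182 hashes to 6; 6,7 taken => place at 8.
632 hashes to 5; slot 5 is free => place at 5.
864 hashes to 6; 6,7,8 taken => place at 9.
278 hashes to 3; slot 3 is free => place at 3.
Table: [_, _, 574, 278, _, 632, 391, 567, 182, 864, _]
Lookup 228: h=8, probe 8,9,10 → slot 10 empty, not found.

3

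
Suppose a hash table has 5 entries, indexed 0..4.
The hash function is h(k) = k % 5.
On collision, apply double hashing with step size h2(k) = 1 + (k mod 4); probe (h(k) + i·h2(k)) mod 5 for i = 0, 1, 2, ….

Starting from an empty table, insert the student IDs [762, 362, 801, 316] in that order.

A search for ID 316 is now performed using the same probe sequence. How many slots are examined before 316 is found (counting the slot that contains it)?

3

762 hashes to 2; slot 2 is free => place at 2.
362 hashes to 2, h2=3; 2 taken => place at 0.
801 hashes to 1; slot 1 is free => place at 1.
316 hashes to 1, h2=1; 1,2 taken => place at 3.
Table: [362, 801, 762, 316, -]
Lookup 316: h=1, h2=1, probe 1,2,3 → found at 3.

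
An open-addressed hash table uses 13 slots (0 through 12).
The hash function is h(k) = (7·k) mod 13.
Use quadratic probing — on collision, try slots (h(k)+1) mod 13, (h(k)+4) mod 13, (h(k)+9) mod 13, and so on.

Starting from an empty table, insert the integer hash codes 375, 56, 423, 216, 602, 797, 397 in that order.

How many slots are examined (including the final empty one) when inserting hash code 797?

3

375: h=12 -> slot 12
56: h=2 -> slot 2
423: h=10 -> slot 10
216: h=4 -> slot 4
602: h=2, probe 2,3 -> slot 3
797: h=2, probe 2,3,6 -> slot 6
397: h=10, probe 10,11 -> slot 11
Table: [∅, ∅, 56, 602, 216, ∅, 797, ∅, ∅, ∅, 423, 397, 375]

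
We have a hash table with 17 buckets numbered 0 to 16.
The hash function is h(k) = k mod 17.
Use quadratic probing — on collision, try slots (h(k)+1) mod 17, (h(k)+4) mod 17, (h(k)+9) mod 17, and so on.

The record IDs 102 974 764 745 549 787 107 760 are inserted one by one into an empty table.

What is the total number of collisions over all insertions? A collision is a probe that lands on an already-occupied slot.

7

Insert 102: h=0, slot 0 empty -> index 0.
Insert 974: h=5, slot 5 empty -> index 5.
Insert 764: h=16, slot 16 empty -> index 16.
Insert 745: h=14, slot 14 empty -> index 14.
Insert 549: h=5, slot 5 occupied -> index 6.
Insert 787: h=5, slots 5,6 occupied -> index 9.
Insert 107: h=5, slots 5,6,9,14 occupied -> index 4.
Insert 760: h=12, slot 12 empty -> index 12.
Table: [102, ∅, ∅, ∅, 107, 974, 549, ∅, ∅, 787, ∅, ∅, 760, ∅, 745, ∅, 764]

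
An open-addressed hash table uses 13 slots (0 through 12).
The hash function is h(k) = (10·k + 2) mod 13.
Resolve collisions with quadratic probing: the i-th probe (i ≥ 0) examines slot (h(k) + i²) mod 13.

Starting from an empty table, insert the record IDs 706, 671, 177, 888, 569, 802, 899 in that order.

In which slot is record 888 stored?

Insert 706: h=3, slot 3 empty → index 3.
Insert 671: h=4, slot 4 empty → index 4.
Insert 177: h=4, slot 4 occupied → index 5.
Insert 888: h=3, slots 3,4 occupied → index 7.
Insert 569: h=11, slot 11 empty → index 11.
Insert 802: h=1, slot 1 empty → index 1.
Insert 899: h=9, slot 9 empty → index 9.
Table: [_, 802, _, 706, 671, 177, _, 888, _, 899, _, 569, _]

7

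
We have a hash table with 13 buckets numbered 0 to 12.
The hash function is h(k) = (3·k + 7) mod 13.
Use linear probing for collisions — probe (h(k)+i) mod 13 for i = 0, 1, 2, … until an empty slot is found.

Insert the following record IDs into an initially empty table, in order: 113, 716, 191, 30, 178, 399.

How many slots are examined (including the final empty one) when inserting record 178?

Insert 113: h=8, slot 8 empty -> index 8.
Insert 716: h=10, slot 10 empty -> index 10.
Insert 191: h=8, slot 8 occupied -> index 9.
Insert 30: h=6, slot 6 empty -> index 6.
Insert 178: h=8, slots 8,9,10 occupied -> index 11.
Insert 399: h=8, slots 8,9,10,11 occupied -> index 12.
Table: [., ., ., ., ., ., 30, ., 113, 191, 716, 178, 399]

4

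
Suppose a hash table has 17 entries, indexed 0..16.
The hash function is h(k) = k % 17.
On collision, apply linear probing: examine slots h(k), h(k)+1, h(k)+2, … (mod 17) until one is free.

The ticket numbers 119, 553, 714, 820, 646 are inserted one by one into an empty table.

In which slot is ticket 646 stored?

2

Insert 119: h=0, slot 0 empty => index 0.
Insert 553: h=9, slot 9 empty => index 9.
Insert 714: h=0, slot 0 occupied => index 1.
Insert 820: h=4, slot 4 empty => index 4.
Insert 646: h=0, slots 0,1 occupied => index 2.
Table: [119, 714, 646, ∅, 820, ∅, ∅, ∅, ∅, 553, ∅, ∅, ∅, ∅, ∅, ∅, ∅]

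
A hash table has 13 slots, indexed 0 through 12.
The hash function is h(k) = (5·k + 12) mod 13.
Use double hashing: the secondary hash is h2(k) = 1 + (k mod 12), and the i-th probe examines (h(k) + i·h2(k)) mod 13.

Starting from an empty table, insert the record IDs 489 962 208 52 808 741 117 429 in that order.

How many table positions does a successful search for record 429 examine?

Insert 489: h=0, slot 0 empty -> index 0.
Insert 962: h=12, slot 12 empty -> index 12.
Insert 208: h=12, h2=5, slot 12 occupied -> index 4.
Insert 52: h=12, h2=5, slots 12,4 occupied -> index 9.
Insert 808: h=9, h2=5, slot 9 occupied -> index 1.
Insert 741: h=12, h2=10, slots 12,9 occupied -> index 6.
Insert 117: h=12, h2=10, slots 12,9,6 occupied -> index 3.
Insert 429: h=12, h2=10, slots 12,9,6,3,0 occupied -> index 10.
Table: [489, 808, ., 117, 208, ., 741, ., ., 52, 429, ., 962]
Lookup 429: h=12, h2=10, probe 12,9,6,3,0,10 → found at 10.

6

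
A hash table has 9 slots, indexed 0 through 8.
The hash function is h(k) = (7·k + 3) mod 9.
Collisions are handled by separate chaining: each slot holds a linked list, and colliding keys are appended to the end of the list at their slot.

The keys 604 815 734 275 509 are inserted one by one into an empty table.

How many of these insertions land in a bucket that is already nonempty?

604 → bucket 1
815 → bucket 2
734 → bucket 2 (collision)
275 → bucket 2 (collision)
509 → bucket 2 (collision)
Final buckets:
0: —
1: 604
2: 815 -> 734 -> 275 -> 509
3: —
4: —
5: —
6: —
7: —
8: —

3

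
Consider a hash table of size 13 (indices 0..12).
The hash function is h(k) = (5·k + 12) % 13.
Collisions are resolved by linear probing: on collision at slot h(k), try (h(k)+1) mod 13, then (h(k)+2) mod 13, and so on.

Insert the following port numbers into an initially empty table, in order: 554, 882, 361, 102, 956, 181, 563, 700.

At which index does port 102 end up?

554: h=0 → slot 0
882: h=2 → slot 2
361: h=10 → slot 10
102: h=2, probe 2,3 → slot 3
956: h=8 → slot 8
181: h=7 → slot 7
563: h=6 → slot 6
700: h=2, probe 2,3,4 → slot 4
Table: [554, ∅, 882, 102, 700, ∅, 563, 181, 956, ∅, 361, ∅, ∅]

3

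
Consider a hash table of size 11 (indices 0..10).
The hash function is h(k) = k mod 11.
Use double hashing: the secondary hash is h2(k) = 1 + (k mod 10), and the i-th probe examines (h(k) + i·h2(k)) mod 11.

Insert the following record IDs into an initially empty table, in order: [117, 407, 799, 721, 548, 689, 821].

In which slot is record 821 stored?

117: h=7 -> slot 7
407: h=0 -> slot 0
799: h=7, h2=10, probe 7,6 -> slot 6
721: h=6, h2=2, probe 6,8 -> slot 8
548: h=9 -> slot 9
689: h=7, h2=10, probe 7,6,5 -> slot 5
821: h=7, h2=2, probe 7,9,0,2 -> slot 2
Table: [407, _, 821, _, _, 689, 799, 117, 721, 548, _]

2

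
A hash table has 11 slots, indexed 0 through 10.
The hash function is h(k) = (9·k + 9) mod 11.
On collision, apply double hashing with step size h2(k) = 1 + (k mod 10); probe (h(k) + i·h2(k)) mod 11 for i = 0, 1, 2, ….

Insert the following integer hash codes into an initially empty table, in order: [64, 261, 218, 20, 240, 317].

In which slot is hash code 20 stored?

3

64 hashes to 2; slot 2 is free => place at 2.
261 hashes to 4; slot 4 is free => place at 4.
218 hashes to 2, h2=9; 2 taken => place at 0.
20 hashes to 2, h2=1; 2 taken => place at 3.
240 hashes to 2, h2=1; 2,3,4 taken => place at 5.
317 hashes to 2, h2=8; 2 taken => place at 10.
Table: [218, ., 64, 20, 261, 240, ., ., ., ., 317]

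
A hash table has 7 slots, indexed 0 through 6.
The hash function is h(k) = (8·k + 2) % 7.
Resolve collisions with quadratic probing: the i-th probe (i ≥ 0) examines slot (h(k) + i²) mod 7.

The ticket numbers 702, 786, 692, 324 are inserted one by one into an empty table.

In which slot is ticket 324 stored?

702: h=4 => slot 4
786: h=4, probe 4,5 => slot 5
692: h=1 => slot 1
324: h=4, probe 4,5,1,6 => slot 6
Table: [∅, 692, ∅, ∅, 702, 786, 324]

6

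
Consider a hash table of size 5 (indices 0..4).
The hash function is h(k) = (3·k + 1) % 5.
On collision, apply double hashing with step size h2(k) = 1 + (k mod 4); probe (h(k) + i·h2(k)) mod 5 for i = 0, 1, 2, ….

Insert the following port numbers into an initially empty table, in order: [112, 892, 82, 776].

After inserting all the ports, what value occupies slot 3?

892

112 hashes to 2; slot 2 is free → place at 2.
892 hashes to 2, h2=1; 2 taken → place at 3.
82 hashes to 2, h2=3; 2 taken → place at 0.
776 hashes to 4; slot 4 is free → place at 4.
Table: [82, ., 112, 892, 776]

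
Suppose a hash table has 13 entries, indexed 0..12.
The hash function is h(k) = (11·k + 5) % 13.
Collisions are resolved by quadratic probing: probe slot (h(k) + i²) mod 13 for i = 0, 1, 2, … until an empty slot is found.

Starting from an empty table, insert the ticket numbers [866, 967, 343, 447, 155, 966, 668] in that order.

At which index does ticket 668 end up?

4

866: h=2 -> slot 2
967: h=8 -> slot 8
343: h=8, probe 8,9 -> slot 9
447: h=8, probe 8,9,12 -> slot 12
155: h=7 -> slot 7
966: h=10 -> slot 10
668: h=8, probe 8,9,12,4 -> slot 4
Table: [—, —, 866, —, 668, —, —, 155, 967, 343, 966, —, 447]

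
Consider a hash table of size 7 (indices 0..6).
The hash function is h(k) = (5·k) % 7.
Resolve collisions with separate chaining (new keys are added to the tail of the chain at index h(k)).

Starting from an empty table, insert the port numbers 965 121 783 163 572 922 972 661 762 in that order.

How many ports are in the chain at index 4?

2

965 -> bucket 2
121 -> bucket 3
783 -> bucket 2 (collision)
163 -> bucket 3 (collision)
572 -> bucket 4
922 -> bucket 4 (collision)
972 -> bucket 2 (collision)
661 -> bucket 1
762 -> bucket 2 (collision)
Final buckets:
0: —
1: 661
2: 965 -> 783 -> 972 -> 762
3: 121 -> 163
4: 572 -> 922
5: —
6: —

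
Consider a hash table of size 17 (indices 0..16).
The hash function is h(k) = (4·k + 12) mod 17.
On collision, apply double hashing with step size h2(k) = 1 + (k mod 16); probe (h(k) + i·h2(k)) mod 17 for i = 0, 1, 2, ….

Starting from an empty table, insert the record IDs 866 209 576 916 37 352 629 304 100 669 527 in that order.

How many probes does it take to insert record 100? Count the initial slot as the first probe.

Insert 866: h=8, slot 8 empty → index 8.
Insert 209: h=15, slot 15 empty → index 15.
Insert 576: h=4, slot 4 empty → index 4.
Insert 916: h=4, h2=5, slot 4 occupied → index 9.
Insert 37: h=7, slot 7 empty → index 7.
Insert 352: h=9, h2=1, slot 9 occupied → index 10.
Insert 629: h=12, slot 12 empty → index 12.
Insert 304: h=4, h2=1, slot 4 occupied → index 5.
Insert 100: h=4, h2=5, slots 4,9 occupied → index 14.
Insert 669: h=2, slot 2 empty → index 2.
Insert 527: h=12, h2=16, slot 12 occupied → index 11.
Table: [-, -, 669, -, 576, 304, -, 37, 866, 916, 352, 527, 629, -, 100, 209, -]

3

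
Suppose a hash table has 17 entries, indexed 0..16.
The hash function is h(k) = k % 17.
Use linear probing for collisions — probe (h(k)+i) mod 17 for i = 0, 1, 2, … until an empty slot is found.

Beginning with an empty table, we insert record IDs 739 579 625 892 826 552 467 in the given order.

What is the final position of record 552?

11

Insert 739: h=8, slot 8 empty → index 8.
Insert 579: h=1, slot 1 empty → index 1.
Insert 625: h=13, slot 13 empty → index 13.
Insert 892: h=8, slot 8 occupied → index 9.
Insert 826: h=10, slot 10 empty → index 10.
Insert 552: h=8, slots 8,9,10 occupied → index 11.
Insert 467: h=8, slots 8,9,10,11 occupied → index 12.
Table: [_, 579, _, _, _, _, _, _, 739, 892, 826, 552, 467, 625, _, _, _]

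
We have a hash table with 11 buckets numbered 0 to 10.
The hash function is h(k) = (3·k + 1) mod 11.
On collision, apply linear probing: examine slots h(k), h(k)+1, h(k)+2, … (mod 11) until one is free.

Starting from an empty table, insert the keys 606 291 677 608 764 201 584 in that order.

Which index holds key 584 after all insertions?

7

606: h=4 -> slot 4
291: h=5 -> slot 5
677: h=8 -> slot 8
608: h=10 -> slot 10
764: h=5, probe 5,6 -> slot 6
201: h=10, probe 10,0 -> slot 0
584: h=4, probe 4,5,6,7 -> slot 7
Table: [201, _, _, _, 606, 291, 764, 584, 677, _, 608]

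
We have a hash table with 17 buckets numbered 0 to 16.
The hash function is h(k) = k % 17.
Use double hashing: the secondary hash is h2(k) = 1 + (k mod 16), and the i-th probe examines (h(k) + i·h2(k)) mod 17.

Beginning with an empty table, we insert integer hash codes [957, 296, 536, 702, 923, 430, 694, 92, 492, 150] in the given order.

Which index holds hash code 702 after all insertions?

957: h=5 → slot 5
296: h=7 → slot 7
536: h=9 → slot 9
702: h=5, h2=15, probe 5,3 → slot 3
923: h=5, h2=12, probe 5,0 → slot 0
430: h=5, h2=15, probe 5,3,1 → slot 1
694: h=14 → slot 14
92: h=7, h2=13, probe 7,3,16 → slot 16
492: h=16, h2=13, probe 16,12 → slot 12
150: h=14, h2=7, probe 14,4 → slot 4
Table: [923, 430, -, 702, 150, 957, -, 296, -, 536, -, -, 492, -, 694, -, 92]

3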